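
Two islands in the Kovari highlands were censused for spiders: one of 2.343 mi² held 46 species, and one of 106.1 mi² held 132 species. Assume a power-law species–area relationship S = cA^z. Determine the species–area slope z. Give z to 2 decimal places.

Taking logs: ln S = ln c + z ln A, so z = (ln S₂ − ln S₁)/(ln A₂ − ln A₁).
z = ln(132/46) / ln(106.1/2.343) = ln(2.87) / ln(45.28) = 1.0542 / 3.8129 = 0.2765

0.28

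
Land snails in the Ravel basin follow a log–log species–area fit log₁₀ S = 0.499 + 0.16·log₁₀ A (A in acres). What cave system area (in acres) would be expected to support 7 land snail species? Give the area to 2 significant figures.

7 = 3.155 × A^0.16  ⇒  A^0.16 = 7/3.155 = 2.219
ln A = ln(2.219) / 0.16 = 0.7969 / 0.16 = 4.9808
A = e^4.9808 ≈ 145.6 acres

150 acres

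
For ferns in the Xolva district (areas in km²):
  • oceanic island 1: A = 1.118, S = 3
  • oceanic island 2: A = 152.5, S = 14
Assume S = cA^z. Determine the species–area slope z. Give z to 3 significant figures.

Taking logs: ln S = ln c + z ln A, so z = (ln S₂ − ln S₁)/(ln A₂ − ln A₁).
z = ln(14/3) / ln(152.5/1.118) = ln(4.667) / ln(136.4) = 1.5404 / 4.9156 = 0.3134

0.313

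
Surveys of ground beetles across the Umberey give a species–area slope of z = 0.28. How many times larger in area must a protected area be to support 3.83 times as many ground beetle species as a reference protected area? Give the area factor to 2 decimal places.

121.02

(A₂/A₁)^0.28 = 3.83, so A₂/A₁ = 3.83^(1/0.28) = 3.83^3.571
ln(A₂/A₁) = ln 3.83 / 0.28 = 1.3429 / 0.28 = 4.7959
A₂/A₁ = e^4.7959 ≈ 121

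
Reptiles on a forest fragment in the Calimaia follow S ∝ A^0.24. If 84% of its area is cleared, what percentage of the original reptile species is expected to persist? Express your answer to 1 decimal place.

64.4%

S_new/S_old = (A_new/A_old)^z = 0.16^0.24
= exp(0.24 × ln 0.16) = exp(0.24 × -1.8326) = exp(-0.4398) ≈ 0.6442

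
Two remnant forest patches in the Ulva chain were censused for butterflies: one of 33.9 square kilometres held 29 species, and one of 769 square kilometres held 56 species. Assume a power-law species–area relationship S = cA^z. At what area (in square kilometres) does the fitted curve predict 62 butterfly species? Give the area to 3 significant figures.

1250 square kilometres

z = ln(56/29) / ln(769/33.9) = 0.6581 / 3.1217 = 0.2108
c = 29 / 33.9^0.2108 = 29 / 2.102 = 13.8
A = (62/13.8)^(1/0.2108) ⇒ ln A = ln(4.493)/0.2108 = 7.1279
A = e^7.1279 ≈ 1246 square kilometres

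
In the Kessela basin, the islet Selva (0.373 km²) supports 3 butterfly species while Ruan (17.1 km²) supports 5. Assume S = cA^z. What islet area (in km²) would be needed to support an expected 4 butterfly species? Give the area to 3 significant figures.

z = ln(5/3) / ln(17.1/0.373) = 0.5108 / 3.8253 = 0.1335
c = 3 / 0.373^0.1335 = 3 / 0.8766 = 3.422
A = (4/3.422)^(1/0.1335) ⇒ ln A = ln(1.169)/0.1335 = 1.1681
A = e^1.1681 ≈ 3.216 km²

3.22 km²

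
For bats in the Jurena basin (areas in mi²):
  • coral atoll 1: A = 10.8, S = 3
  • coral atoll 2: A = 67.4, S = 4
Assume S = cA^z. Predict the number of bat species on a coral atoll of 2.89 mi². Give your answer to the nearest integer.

z = ln(4/3) / ln(67.4/10.8) = 0.2877 / 1.8311 = 0.1571
c = 3 / 10.8^0.1571 = 3 / 1.453 = 2.064
S₃ = 2.064 × 2.89^0.1571 = 2.064 × 1.181 ≈ 2.439

2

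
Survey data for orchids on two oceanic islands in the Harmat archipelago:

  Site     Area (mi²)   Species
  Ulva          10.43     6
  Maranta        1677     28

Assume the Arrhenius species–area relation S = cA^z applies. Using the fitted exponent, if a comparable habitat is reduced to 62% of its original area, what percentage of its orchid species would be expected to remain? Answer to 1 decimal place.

z = ln(28/6) / ln(1677/10.43) = 1.5404 / 5.0801 = 0.3032
S_new/S_old = (A_new/A_old)^z = 0.62^0.3032 = exp(0.3032 × -0.4780) = 0.8651

86.5%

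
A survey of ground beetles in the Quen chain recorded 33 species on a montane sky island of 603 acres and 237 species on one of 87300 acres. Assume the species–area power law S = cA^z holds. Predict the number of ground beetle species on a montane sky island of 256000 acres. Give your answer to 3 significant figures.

363

z = ln(237/33) / ln(87300/603) = 1.9716 / 4.9752 = 0.3963
c = 33 / 603^0.3963 = 33 / 12.64 = 2.611
S₃ = 2.611 × 256000^0.3963 = 2.611 × 139 ≈ 363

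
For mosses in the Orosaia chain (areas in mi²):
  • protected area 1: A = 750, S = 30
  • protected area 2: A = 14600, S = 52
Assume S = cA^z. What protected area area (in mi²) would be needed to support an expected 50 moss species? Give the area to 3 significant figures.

z = ln(52/30) / ln(14600/750) = 0.5500 / 2.9687 = 0.1853
c = 30 / 750^0.1853 = 30 / 3.41 = 8.799
A = (50/8.799)^(1/0.1853) ⇒ ln A = ln(5.683)/0.1853 = 9.3771
A = e^9.3771 ≈ 11815 mi²

11800 mi²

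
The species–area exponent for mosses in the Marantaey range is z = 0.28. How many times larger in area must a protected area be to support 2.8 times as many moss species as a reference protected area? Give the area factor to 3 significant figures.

39.5

(A₂/A₁)^0.28 = 2.8, so A₂/A₁ = 2.8^(1/0.28) = 2.8^3.571
ln(A₂/A₁) = ln 2.8 / 0.28 = 1.0296 / 0.28 = 3.6772
A₂/A₁ = e^3.6772 ≈ 39.54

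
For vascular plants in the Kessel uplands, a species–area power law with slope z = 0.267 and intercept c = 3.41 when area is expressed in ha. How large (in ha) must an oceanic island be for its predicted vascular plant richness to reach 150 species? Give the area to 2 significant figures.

1400000 ha

150 = 3.41 × A^0.267  ⇒  A^0.267 = 150/3.41 = 43.99
ln A = ln(43.99) / 0.267 = 3.7839 / 0.267 = 14.1720
A = e^14.1720 ≈ 1428301 ha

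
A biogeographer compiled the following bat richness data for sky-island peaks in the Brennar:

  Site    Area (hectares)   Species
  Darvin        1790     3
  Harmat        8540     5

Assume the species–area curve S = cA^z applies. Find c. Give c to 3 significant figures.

z = ln(S₂/S₁) / ln(A₂/A₁) = ln(5/3) / ln(8540/1790) = 0.5108 / 1.5625 = 0.3269
c = S₁ / A₁^z = 3 / 1790^0.3269 = 3 / 11.57 = 0.2592

0.259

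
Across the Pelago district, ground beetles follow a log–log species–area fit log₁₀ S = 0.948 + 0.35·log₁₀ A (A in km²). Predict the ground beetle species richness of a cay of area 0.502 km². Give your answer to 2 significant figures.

S = 8.872 × 0.502^0.35
ln S = ln 8.872 + 0.35 × ln 0.502 = 2.1829 + 0.35 × -0.6892 = 1.9416
S = e^1.9416 ≈ 6.97

7.0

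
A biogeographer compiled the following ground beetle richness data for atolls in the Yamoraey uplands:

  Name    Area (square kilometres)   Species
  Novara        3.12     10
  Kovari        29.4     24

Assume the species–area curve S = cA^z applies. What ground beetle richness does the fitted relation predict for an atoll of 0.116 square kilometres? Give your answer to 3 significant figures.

z = ln(24/10) / ln(29.4/3.12) = 0.8755 / 2.2432 = 0.3903
c = 10 / 3.12^0.3903 = 10 / 1.559 = 6.414
S₃ = 6.414 × 0.116^0.3903 = 6.414 × 0.4314 ≈ 2.767

2.77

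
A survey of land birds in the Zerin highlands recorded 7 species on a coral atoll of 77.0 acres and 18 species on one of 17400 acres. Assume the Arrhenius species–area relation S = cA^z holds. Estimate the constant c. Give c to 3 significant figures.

z = ln(S₂/S₁) / ln(A₂/A₁) = ln(18/7) / ln(17400/77) = 0.9445 / 5.4204 = 0.1742
c = S₁ / A₁^z = 7 / 77^0.1742 = 7 / 2.132 = 3.284

3.28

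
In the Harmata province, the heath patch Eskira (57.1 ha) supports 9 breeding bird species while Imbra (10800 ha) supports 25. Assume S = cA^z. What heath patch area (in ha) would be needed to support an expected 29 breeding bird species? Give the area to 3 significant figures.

23100 ha

z = ln(25/9) / ln(10800/57.1) = 1.0217 / 5.2425 = 0.1949
c = 9 / 57.1^0.1949 = 9 / 2.2 = 4.092
A = (29/4.092)^(1/0.1949) ⇒ ln A = ln(7.087)/0.1949 = 10.0489
A = e^10.0489 ≈ 23130 ha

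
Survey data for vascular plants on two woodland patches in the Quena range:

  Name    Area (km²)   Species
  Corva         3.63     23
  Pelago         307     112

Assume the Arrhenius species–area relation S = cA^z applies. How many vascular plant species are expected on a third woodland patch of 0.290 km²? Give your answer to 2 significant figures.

z = ln(112/23) / ln(307/3.63) = 1.5830 / 4.4376 = 0.3567
c = 23 / 3.63^0.3567 = 23 / 1.584 = 14.52
S₃ = 14.52 × 0.29^0.3567 = 14.52 × 0.643 ≈ 9.337

9.3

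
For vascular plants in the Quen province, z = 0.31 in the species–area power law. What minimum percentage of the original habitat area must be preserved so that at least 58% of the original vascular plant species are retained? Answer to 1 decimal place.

17.3%

Need (A_new/A_old)^0.31 = 0.58, so A_new/A_old = 0.58^(1/0.31) = 0.58^3.226
ln(A_new/A_old) = ln 0.58 / 0.31 = -0.5447 / 0.31 = -1.7572
A_new/A_old = e^-1.7572 ≈ 0.1725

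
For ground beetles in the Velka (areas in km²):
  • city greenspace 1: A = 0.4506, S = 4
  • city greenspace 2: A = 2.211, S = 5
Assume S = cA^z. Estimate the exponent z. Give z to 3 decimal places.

0.140

Taking logs: ln S = ln c + z ln A, so z = (ln S₂ − ln S₁)/(ln A₂ − ln A₁).
z = ln(5/4) / ln(2.211/0.4506) = ln(1.25) / ln(4.907) = 0.2231 / 1.5906 = 0.1403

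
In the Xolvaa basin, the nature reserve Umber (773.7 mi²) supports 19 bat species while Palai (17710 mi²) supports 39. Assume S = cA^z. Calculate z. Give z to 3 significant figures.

0.230

Taking logs: ln S = ln c + z ln A, so z = (ln S₂ − ln S₁)/(ln A₂ − ln A₁).
z = ln(39/19) / ln(17710/773.7) = ln(2.053) / ln(22.89) = 0.7191 / 3.1307 = 0.2297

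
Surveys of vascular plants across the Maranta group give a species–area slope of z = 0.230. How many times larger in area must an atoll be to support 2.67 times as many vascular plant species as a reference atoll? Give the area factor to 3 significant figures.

(A₂/A₁)^0.23 = 2.67, so A₂/A₁ = 2.67^(1/0.23) = 2.67^4.348
ln(A₂/A₁) = ln 2.67 / 0.23 = 0.9821 / 0.23 = 4.2699
A₂/A₁ = e^4.2699 ≈ 71.51

71.5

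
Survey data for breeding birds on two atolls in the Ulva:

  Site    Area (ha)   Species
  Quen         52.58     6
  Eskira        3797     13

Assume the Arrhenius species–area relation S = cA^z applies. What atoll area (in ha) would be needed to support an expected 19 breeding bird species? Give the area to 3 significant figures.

31000 ha

z = ln(13/6) / ln(3797/52.58) = 0.7732 / 4.2796 = 0.1807
c = 6 / 52.58^0.1807 = 6 / 2.046 = 2.933
A = (19/2.933)^(1/0.1807) ⇒ ln A = ln(6.479)/0.1807 = 10.3425
A = e^10.3425 ≈ 31022 ha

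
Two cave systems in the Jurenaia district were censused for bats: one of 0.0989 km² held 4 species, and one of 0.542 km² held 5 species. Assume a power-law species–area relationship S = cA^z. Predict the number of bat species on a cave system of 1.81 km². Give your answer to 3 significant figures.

5.86

z = ln(5/4) / ln(0.542/0.0989) = 0.2231 / 1.7012 = 0.1312
c = 4 / 0.0989^0.1312 = 4 / 0.7382 = 5.418
S₃ = 5.418 × 1.81^0.1312 = 5.418 × 1.081 ≈ 5.857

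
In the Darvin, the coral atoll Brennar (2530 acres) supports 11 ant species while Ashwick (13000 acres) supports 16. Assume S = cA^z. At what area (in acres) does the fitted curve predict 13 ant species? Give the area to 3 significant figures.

5250 acres

z = ln(16/11) / ln(13000/2530) = 0.3747 / 1.6367 = 0.2289
c = 11 / 2530^0.2289 = 11 / 6.013 = 1.829
A = (13/1.829)^(1/0.2289) ⇒ ln A = ln(7.106)/0.2289 = 8.5657
A = e^8.5657 ≈ 5249 acres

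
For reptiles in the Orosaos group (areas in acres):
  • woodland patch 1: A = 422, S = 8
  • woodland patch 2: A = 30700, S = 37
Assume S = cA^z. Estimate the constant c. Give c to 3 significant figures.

z = ln(S₂/S₁) / ln(A₂/A₁) = ln(37/8) / ln(30700/422) = 1.5315 / 4.2870 = 0.3572
c = S₁ / A₁^z = 8 / 422^0.3572 = 8 / 8.667 = 0.9231

0.923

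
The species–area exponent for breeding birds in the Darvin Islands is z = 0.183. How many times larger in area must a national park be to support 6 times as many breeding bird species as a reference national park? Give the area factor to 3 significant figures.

(A₂/A₁)^0.183 = 6, so A₂/A₁ = 6^(1/0.183) = 6^5.464
ln(A₂/A₁) = ln 6 / 0.183 = 1.7918 / 0.183 = 9.7910
A₂/A₁ = e^9.7910 ≈ 17873

17900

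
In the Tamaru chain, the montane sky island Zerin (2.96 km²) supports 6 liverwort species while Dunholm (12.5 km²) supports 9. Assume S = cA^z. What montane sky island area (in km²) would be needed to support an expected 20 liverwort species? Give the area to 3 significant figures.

213 km²

z = ln(9/6) / ln(12.5/2.96) = 0.4055 / 1.4405 = 0.2815
c = 6 / 2.96^0.2815 = 6 / 1.357 = 4.421
A = (20/4.421)^(1/0.2815) ⇒ ln A = ln(4.524)/0.2815 = 5.3627
A = e^5.3627 ≈ 213.3 km²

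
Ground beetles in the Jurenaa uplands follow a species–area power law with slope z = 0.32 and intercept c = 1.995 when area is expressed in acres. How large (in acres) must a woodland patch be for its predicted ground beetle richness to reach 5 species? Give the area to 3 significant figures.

5 = 1.995 × A^0.32  ⇒  A^0.32 = 5/1.995 = 2.506
ln A = ln(2.506) / 0.32 = 0.9188 / 0.32 = 2.8712
A = e^2.8712 ≈ 17.66 acres

17.7 acres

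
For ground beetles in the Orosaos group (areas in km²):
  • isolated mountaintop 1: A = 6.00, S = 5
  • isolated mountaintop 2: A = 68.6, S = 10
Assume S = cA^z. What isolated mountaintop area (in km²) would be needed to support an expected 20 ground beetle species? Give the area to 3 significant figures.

784 km²

z = ln(10/5) / ln(68.6/6) = 0.6931 / 2.4365 = 0.2845
c = 5 / 6^0.2845 = 5 / 1.665 = 3.003
A = (20/3.003)^(1/0.2845) ⇒ ln A = ln(6.659)/0.2845 = 6.6648
A = e^6.6648 ≈ 784.3 km²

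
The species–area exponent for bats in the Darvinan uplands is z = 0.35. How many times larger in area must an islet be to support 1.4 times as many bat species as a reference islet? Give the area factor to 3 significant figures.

(A₂/A₁)^0.35 = 1.4, so A₂/A₁ = 1.4^(1/0.35) = 1.4^2.857
ln(A₂/A₁) = ln 1.4 / 0.35 = 0.3365 / 0.35 = 0.9613
A₂/A₁ = e^0.9613 ≈ 2.615

2.62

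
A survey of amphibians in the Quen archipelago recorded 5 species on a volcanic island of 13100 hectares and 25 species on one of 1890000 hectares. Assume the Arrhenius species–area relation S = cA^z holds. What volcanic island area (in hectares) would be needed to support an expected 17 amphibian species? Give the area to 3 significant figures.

574000 hectares

z = ln(25/5) / ln(1890000/13100) = 1.6094 / 4.9717 = 0.3237
c = 5 / 13100^0.3237 = 5 / 21.52 = 0.2323
A = (17/0.2323)^(1/0.3237) ⇒ ln A = ln(73.17)/0.3237 = 13.2607
A = e^13.2607 ≈ 574202 hectares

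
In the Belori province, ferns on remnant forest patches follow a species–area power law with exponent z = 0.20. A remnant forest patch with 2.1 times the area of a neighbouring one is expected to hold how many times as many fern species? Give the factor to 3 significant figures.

1.16

S₂/S₁ = (A₂/A₁)^z = 2.1^0.2
ln(S₂/S₁) = 0.2 × ln 2.1 = 0.2 × 0.7419 = 0.1484
S₂/S₁ = e^0.1484 ≈ 1.16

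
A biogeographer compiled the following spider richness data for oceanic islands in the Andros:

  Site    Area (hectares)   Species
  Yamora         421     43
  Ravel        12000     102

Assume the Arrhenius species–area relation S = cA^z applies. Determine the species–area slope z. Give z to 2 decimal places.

0.26

Taking logs: ln S = ln c + z ln A, so z = (ln S₂ − ln S₁)/(ln A₂ − ln A₁).
z = ln(102/43) / ln(12000/421) = ln(2.372) / ln(28.5) = 0.8638 / 3.3500 = 0.2578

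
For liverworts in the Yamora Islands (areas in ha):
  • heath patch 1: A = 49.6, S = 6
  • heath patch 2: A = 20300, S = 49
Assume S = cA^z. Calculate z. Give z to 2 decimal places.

0.35

Taking logs: ln S = ln c + z ln A, so z = (ln S₂ − ln S₁)/(ln A₂ − ln A₁).
z = ln(49/6) / ln(20300/49.6) = ln(8.167) / ln(409.3) = 2.1001 / 6.0144 = 0.3492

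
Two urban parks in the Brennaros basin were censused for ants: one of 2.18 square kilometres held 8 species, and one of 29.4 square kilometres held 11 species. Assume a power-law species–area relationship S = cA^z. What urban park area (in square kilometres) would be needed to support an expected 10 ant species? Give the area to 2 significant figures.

13 square kilometres

z = ln(11/8) / ln(29.4/2.18) = 0.3185 / 2.6017 = 0.1224
c = 8 / 2.18^0.1224 = 8 / 1.1 = 7.272
A = (10/7.272)^(1/0.1224) ⇒ ln A = ln(1.375)/0.1224 = 2.6023
A = e^2.6023 ≈ 13.5 square kilometres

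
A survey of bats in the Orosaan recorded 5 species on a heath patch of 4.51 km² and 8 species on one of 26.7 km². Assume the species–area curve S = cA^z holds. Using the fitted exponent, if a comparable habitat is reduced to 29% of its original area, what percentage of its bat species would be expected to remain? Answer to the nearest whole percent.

72%

z = ln(8/5) / ln(26.7/4.51) = 0.4700 / 1.7784 = 0.2643
S_new/S_old = (A_new/A_old)^z = 0.29^0.2643 = exp(0.2643 × -1.2379) = 0.721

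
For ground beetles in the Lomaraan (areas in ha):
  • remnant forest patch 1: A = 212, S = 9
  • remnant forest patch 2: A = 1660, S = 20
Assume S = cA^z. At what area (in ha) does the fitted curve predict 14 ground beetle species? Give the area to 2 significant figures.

z = ln(20/9) / ln(1660/212) = 0.7985 / 2.0580 = 0.3880
c = 9 / 212^0.3880 = 9 / 7.992 = 1.126
A = (14/1.126)^(1/0.3880) ⇒ ln A = ln(12.43)/0.3880 = 6.4953
A = e^6.4953 ≈ 662 ha

660 ha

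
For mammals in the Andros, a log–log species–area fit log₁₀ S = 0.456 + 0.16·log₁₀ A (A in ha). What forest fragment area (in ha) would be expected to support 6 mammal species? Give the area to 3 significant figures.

103 ha

6 = 2.858 × A^0.16  ⇒  A^0.16 = 6/2.858 = 2.1
ln A = ln(2.1) / 0.16 = 0.7418 / 0.16 = 4.6361
A = e^4.6361 ≈ 103.1 ha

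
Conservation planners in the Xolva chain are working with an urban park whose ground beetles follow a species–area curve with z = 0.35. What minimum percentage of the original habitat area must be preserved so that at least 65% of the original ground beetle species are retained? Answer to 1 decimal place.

29.2%

Need (A_new/A_old)^0.35 = 0.65, so A_new/A_old = 0.65^(1/0.35) = 0.65^2.857
ln(A_new/A_old) = ln 0.65 / 0.35 = -0.4308 / 0.35 = -1.2308
A_new/A_old = e^-1.2308 ≈ 0.2921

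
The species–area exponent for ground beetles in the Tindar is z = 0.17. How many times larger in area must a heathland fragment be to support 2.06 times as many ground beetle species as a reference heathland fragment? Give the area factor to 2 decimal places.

70.19

(A₂/A₁)^0.17 = 2.06, so A₂/A₁ = 2.06^(1/0.17) = 2.06^5.882
ln(A₂/A₁) = ln 2.06 / 0.17 = 0.7227 / 0.17 = 4.2512
A₂/A₁ = e^4.2512 ≈ 70.19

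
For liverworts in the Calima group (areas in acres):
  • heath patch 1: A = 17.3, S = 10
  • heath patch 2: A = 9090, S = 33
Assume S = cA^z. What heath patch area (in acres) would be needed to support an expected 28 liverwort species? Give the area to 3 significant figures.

z = ln(33/10) / ln(9090/17.3) = 1.1939 / 6.2642 = 0.1906
c = 10 / 17.3^0.1906 = 10 / 1.722 = 5.808
A = (28/5.808)^(1/0.1906) ⇒ ln A = ln(4.821)/0.1906 = 8.2529
A = e^8.2529 ≈ 3839 acres

3840 acres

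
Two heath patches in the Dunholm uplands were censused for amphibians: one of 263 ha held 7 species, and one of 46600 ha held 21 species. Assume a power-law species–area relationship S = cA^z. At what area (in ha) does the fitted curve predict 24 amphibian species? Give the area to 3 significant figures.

z = ln(21/7) / ln(46600/263) = 1.0986 / 5.1772 = 0.2122
c = 7 / 263^0.2122 = 7 / 3.262 = 2.146
A = (24/2.146)^(1/0.2122) ⇒ ln A = ln(11.18)/0.2122 = 11.3786
A = e^11.3786 ≈ 87432 ha

87400 ha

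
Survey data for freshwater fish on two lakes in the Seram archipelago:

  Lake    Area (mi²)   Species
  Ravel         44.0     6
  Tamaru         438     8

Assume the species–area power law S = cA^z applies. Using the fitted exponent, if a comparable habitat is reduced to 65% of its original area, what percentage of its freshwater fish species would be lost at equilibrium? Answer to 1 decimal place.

5.2%

z = ln(8/6) / ln(438/44) = 0.2877 / 2.2980 = 0.1252
S_new/S_old = (A_new/A_old)^z = 0.65^0.1252 = exp(0.1252 × -0.4308) = 0.9475
Fraction lost = 1 − 0.9475 = 0.0525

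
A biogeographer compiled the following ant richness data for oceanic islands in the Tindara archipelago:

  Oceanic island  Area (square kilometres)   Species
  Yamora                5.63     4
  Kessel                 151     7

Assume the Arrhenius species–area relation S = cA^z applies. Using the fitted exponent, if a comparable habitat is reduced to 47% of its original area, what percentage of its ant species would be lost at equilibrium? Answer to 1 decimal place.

12.1%

z = ln(7/4) / ln(151/5.63) = 0.5596 / 3.2892 = 0.1701
S_new/S_old = (A_new/A_old)^z = 0.47^0.1701 = exp(0.1701 × -0.7550) = 0.8794
Fraction lost = 1 − 0.8794 = 0.1206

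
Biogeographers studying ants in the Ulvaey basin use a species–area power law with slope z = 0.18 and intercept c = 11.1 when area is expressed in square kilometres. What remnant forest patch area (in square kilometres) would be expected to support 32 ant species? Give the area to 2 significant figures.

360 square kilometres

32 = 11.1 × A^0.18  ⇒  A^0.18 = 32/11.1 = 2.883
ln A = ln(2.883) / 0.18 = 1.0588 / 0.18 = 5.8822
A = e^5.8822 ≈ 358.6 square kilometres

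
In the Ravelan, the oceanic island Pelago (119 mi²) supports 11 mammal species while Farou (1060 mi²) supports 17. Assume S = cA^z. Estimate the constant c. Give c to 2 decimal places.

4.25

z = ln(S₂/S₁) / ln(A₂/A₁) = ln(17/11) / ln(1060/119) = 0.4353 / 2.1869 = 0.1991
c = S₁ / A₁^z = 11 / 119^0.1991 = 11 / 2.589 = 4.249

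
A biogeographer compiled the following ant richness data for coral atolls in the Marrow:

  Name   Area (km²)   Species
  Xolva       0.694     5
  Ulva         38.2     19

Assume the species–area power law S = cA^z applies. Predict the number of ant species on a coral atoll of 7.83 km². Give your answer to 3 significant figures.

11.2

z = ln(19/5) / ln(38.2/0.694) = 1.3350 / 4.0081 = 0.3331
c = 5 / 0.694^0.3331 = 5 / 0.8854 = 5.647
S₃ = 5.647 × 7.83^0.3331 = 5.647 × 1.985 ≈ 11.21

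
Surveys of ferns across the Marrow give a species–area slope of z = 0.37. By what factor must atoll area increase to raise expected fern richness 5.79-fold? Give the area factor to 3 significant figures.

115

(A₂/A₁)^0.37 = 5.79, so A₂/A₁ = 5.79^(1/0.37) = 5.79^2.703
ln(A₂/A₁) = ln 5.79 / 0.37 = 1.7561 / 0.37 = 4.7463
A₂/A₁ = e^4.7463 ≈ 115.2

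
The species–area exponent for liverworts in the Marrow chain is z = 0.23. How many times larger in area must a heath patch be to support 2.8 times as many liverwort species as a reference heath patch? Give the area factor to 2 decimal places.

(A₂/A₁)^0.23 = 2.8, so A₂/A₁ = 2.8^(1/0.23) = 2.8^4.348
ln(A₂/A₁) = ln 2.8 / 0.23 = 1.0296 / 0.23 = 4.4766
A₂/A₁ = e^4.4766 ≈ 87.94

87.94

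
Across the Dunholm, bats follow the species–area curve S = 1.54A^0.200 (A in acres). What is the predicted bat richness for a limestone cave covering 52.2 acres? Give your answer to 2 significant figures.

S = 1.54 × 52.2^0.2
ln S = ln 1.54 + 0.2 × ln 52.2 = 0.4318 + 0.2 × 3.9551 = 1.2228
S = e^1.2228 ≈ 3.397

3.4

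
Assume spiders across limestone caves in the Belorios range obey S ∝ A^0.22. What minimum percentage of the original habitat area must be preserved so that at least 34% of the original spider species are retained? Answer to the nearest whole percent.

1%

Need (A_new/A_old)^0.22 = 0.34, so A_new/A_old = 0.34^(1/0.22) = 0.34^4.545
ln(A_new/A_old) = ln 0.34 / 0.22 = -1.0788 / 0.22 = -4.9037
A_new/A_old = e^-4.9037 ≈ 0.007419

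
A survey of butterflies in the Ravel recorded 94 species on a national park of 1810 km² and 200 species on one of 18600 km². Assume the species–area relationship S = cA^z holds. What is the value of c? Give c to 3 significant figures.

z = ln(S₂/S₁) / ln(A₂/A₁) = ln(200/94) / ln(18600/1810) = 0.7550 / 2.3298 = 0.3241
c = S₁ / A₁^z = 94 / 1810^0.3241 = 94 / 11.37 = 8.268

8.27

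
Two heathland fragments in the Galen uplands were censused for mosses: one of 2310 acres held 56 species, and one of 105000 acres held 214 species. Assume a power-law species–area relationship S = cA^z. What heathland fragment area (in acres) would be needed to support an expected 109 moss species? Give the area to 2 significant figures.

15000 acres

z = ln(214/56) / ln(105000/2310) = 1.3406 / 3.8167 = 0.3513
c = 56 / 2310^0.3513 = 56 / 15.19 = 3.687
A = (109/3.687)^(1/0.3513) ⇒ ln A = ln(29.56)/0.3513 = 9.6411
A = e^9.6411 ≈ 15384 acres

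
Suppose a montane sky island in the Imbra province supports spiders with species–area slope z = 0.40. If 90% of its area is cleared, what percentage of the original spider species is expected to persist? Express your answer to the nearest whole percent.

40%

S_new/S_old = (A_new/A_old)^z = 0.1^0.4
= exp(0.4 × ln 0.1) = exp(0.4 × -2.3026) = exp(-0.9210) ≈ 0.3981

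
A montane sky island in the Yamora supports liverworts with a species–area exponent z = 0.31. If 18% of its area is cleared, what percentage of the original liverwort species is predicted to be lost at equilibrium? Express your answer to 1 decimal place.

S_new/S_old = (A_new/A_old)^z = 0.82^0.31
= exp(0.31 × ln 0.82) = exp(0.31 × -0.1985) = exp(-0.0615) ≈ 0.9403
Fraction lost = 1 − 0.9403 = 0.05967

6.0%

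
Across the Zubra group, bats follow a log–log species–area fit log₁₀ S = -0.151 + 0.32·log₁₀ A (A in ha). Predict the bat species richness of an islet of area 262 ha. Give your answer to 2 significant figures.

S = 0.7063 × 262^0.32 = 0.7063 × 5.941 ≈ 4.196

4.2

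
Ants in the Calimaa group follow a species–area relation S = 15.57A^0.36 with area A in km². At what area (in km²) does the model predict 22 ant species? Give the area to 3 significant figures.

2.61 km²

22 = 15.57 × A^0.36  ⇒  A^0.36 = 22/15.57 = 1.413
ln A = ln(1.413) / 0.36 = 0.3457 / 0.36 = 0.9603
A = e^0.9603 ≈ 2.612 km²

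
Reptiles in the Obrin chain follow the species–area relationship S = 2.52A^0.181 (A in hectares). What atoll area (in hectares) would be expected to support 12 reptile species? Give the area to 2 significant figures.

12 = 2.52 × A^0.181  ⇒  A^0.181 = 12/2.52 = 4.762
ln A = ln(4.762) / 0.181 = 1.5606 / 0.181 = 8.6224
A = e^8.6224 ≈ 5554 hectares

5600 hectares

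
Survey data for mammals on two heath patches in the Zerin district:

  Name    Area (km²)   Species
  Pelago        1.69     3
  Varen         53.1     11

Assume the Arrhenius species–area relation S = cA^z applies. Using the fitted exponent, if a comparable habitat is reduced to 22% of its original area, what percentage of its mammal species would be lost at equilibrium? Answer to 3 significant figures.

z = ln(11/3) / ln(53.1/1.69) = 1.2993 / 3.4474 = 0.3769
S_new/S_old = (A_new/A_old)^z = 0.22^0.3769 = exp(0.3769 × -1.5141) = 0.5652
Fraction lost = 1 − 0.5652 = 0.4348

43.5%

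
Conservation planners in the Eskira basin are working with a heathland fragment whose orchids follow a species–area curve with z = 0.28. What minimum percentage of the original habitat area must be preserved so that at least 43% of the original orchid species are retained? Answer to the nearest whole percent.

5%

Need (A_new/A_old)^0.28 = 0.43, so A_new/A_old = 0.43^(1/0.28) = 0.43^3.571
ln(A_new/A_old) = ln 0.43 / 0.28 = -0.8440 / 0.28 = -3.0142
A_new/A_old = e^-3.0142 ≈ 0.04909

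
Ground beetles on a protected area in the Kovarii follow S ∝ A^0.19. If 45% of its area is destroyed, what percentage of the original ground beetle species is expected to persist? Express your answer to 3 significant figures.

89.3%

S_new/S_old = (A_new/A_old)^z = 0.55^0.19
= exp(0.19 × ln 0.55) = exp(0.19 × -0.5978) = exp(-0.1136) ≈ 0.8926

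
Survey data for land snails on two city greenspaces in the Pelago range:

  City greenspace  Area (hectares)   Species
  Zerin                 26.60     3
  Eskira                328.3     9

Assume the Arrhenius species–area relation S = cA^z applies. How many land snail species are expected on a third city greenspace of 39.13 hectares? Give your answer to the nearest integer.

z = ln(9/3) / ln(328.3/26.6) = 1.0986 / 2.5130 = 0.4372
c = 3 / 26.6^0.4372 = 3 / 4.197 = 0.7148
S₃ = 0.7148 × 39.13^0.4372 = 0.7148 × 4.968 ≈ 3.551

4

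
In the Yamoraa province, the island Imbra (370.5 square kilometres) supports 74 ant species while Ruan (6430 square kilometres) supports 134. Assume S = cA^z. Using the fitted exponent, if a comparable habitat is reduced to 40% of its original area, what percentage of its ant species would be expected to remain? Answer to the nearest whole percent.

83%

z = ln(134/74) / ln(6430/370.5) = 0.5938 / 2.8539 = 0.2081
S_new/S_old = (A_new/A_old)^z = 0.4^0.2081 = exp(0.2081 × -0.9163) = 0.8264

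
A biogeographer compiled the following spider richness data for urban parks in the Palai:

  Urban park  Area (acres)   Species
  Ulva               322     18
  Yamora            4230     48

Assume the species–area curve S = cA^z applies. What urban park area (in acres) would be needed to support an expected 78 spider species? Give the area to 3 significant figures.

15100 acres

z = ln(48/18) / ln(4230/322) = 0.9808 / 2.5754 = 0.3808
c = 18 / 322^0.3808 = 18 / 9.018 = 1.996
A = (78/1.996)^(1/0.3808) ⇒ ln A = ln(39.08)/0.3808 = 9.6248
A = e^9.6248 ≈ 15135 acres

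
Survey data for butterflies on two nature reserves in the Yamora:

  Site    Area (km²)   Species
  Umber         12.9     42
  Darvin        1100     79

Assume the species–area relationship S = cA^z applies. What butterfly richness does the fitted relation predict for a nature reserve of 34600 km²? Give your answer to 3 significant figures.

129

z = ln(79/42) / ln(1100/12.9) = 0.6318 / 4.4458 = 0.1421
c = 42 / 12.9^0.1421 = 42 / 1.438 = 29.2
S₃ = 29.2 × 34600^0.1421 = 29.2 × 4.416 ≈ 129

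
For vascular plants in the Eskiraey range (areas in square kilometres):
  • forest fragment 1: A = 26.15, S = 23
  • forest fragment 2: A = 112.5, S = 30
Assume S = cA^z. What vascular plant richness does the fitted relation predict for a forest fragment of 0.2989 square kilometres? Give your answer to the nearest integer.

z = ln(30/23) / ln(112.5/26.15) = 0.2657 / 1.4591 = 0.1821
c = 23 / 26.15^0.1821 = 23 / 1.812 = 12.69
S₃ = 12.69 × 0.2989^0.1821 = 12.69 × 0.8026 ≈ 10.19

10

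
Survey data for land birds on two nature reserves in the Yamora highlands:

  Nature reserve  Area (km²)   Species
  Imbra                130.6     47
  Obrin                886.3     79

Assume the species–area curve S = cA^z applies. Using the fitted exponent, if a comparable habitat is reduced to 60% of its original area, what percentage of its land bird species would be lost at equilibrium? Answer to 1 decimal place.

12.9%

z = ln(79/47) / ln(886.3/130.6) = 0.5193 / 1.9149 = 0.2712
S_new/S_old = (A_new/A_old)^z = 0.6^0.2712 = exp(0.2712 × -0.5108) = 0.8706
Fraction lost = 1 − 0.8706 = 0.1294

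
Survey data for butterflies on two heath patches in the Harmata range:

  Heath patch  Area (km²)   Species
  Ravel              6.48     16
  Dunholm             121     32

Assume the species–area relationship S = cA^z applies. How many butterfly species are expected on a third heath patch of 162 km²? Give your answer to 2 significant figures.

z = ln(32/16) / ln(121/6.48) = 0.6931 / 2.9271 = 0.2368
c = 16 / 6.48^0.2368 = 16 / 1.557 = 10.28
S₃ = 10.28 × 162^0.2368 = 10.28 × 3.336 ≈ 34.29

34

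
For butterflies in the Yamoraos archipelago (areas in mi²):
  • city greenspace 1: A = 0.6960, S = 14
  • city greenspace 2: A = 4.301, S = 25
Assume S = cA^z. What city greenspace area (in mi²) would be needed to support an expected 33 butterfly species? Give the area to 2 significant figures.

10 mi²

z = ln(25/14) / ln(4.301/0.696) = 0.5798 / 1.8213 = 0.3184
c = 14 / 0.696^0.3184 = 14 / 0.891 = 15.71
A = (33/15.71)^(1/0.3184) ⇒ ln A = ln(2.1)/0.3184 = 2.3309
A = e^2.3309 ≈ 10.29 mi²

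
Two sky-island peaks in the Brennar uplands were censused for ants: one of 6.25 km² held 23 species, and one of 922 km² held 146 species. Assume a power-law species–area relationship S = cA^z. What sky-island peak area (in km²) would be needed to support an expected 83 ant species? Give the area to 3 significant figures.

z = ln(146/23) / ln(922/6.25) = 1.8481 / 4.9940 = 0.3701
c = 23 / 6.25^0.3701 = 23 / 1.97 = 11.67
A = (83/11.67)^(1/0.3701) ⇒ ln A = ln(7.11)/0.3701 = 5.3004
A = e^5.3004 ≈ 200.4 km²

200 km²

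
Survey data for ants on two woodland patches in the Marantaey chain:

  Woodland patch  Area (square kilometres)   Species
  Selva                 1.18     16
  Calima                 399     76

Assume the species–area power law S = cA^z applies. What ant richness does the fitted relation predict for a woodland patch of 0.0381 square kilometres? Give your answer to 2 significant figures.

z = ln(76/16) / ln(399/1.18) = 1.5581 / 5.8234 = 0.2676
c = 16 / 1.18^0.2676 = 16 / 1.045 = 15.31
S₃ = 15.31 × 0.0381^0.2676 = 15.31 × 0.4172 ≈ 6.385

6.4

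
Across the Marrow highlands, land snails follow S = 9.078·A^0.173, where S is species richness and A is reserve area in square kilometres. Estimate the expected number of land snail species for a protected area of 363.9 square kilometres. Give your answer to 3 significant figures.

25.2

S = 9.078 × 363.9^0.173
ln S = ln 9.078 + 0.173 × ln 363.9 = 2.2059 + 0.173 × 5.8969 = 3.2260
S = e^3.2260 ≈ 25.18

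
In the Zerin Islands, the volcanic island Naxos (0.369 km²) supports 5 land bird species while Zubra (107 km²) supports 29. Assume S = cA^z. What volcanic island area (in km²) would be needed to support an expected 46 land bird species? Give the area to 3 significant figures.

474 km²

z = ln(29/5) / ln(107/0.369) = 1.7579 / 5.6698 = 0.3100
c = 5 / 0.369^0.3100 = 5 / 0.7341 = 6.811
A = (46/6.811)^(1/0.3100) ⇒ ln A = ln(6.754)/0.3100 = 6.1609
A = e^6.1609 ≈ 473.8 km²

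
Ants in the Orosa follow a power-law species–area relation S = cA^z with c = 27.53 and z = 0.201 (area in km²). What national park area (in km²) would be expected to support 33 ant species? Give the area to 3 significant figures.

2.46 km²

33 = 27.53 × A^0.201  ⇒  A^0.201 = 33/27.53 = 1.199
ln A = ln(1.199) / 0.201 = 0.1812 / 0.201 = 0.9016
A = e^0.9016 ≈ 2.464 km²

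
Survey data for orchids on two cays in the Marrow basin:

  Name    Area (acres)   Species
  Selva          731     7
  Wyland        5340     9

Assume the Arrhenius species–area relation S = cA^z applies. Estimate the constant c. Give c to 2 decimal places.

3.04

z = ln(S₂/S₁) / ln(A₂/A₁) = ln(9/7) / ln(5340/731) = 0.2513 / 1.9886 = 0.1264
c = S₁ / A₁^z = 7 / 731^0.1264 = 7 / 2.301 = 3.042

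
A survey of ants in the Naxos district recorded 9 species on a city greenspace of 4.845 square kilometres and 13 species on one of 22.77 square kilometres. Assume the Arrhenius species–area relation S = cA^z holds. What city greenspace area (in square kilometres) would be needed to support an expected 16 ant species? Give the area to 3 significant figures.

54.6 square kilometres

z = ln(13/9) / ln(22.77/4.845) = 0.3677 / 1.5475 = 0.2376
c = 9 / 4.845^0.2376 = 9 / 1.455 = 6.186
A = (16/6.186)^(1/0.2376) ⇒ ln A = ln(2.587)/0.2376 = 3.9993
A = e^3.9993 ≈ 54.56 square kilometres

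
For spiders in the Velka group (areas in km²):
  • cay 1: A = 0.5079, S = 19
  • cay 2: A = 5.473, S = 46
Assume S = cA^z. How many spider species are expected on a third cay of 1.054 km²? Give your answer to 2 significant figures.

z = ln(46/19) / ln(5.473/0.5079) = 0.8842 / 2.3773 = 0.3719
c = 19 / 0.5079^0.3719 = 19 / 0.7773 = 24.44
S₃ = 24.44 × 1.054^0.3719 = 24.44 × 1.02 ≈ 24.93

25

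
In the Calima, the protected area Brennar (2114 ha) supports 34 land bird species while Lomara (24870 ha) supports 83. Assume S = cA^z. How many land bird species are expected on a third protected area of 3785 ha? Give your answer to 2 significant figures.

42

z = ln(83/34) / ln(24870/2114) = 0.8925 / 2.4651 = 0.3620
c = 34 / 2114^0.3620 = 34 / 15.99 = 2.126
S₃ = 2.126 × 3785^0.3620 = 2.126 × 19.74 ≈ 41.98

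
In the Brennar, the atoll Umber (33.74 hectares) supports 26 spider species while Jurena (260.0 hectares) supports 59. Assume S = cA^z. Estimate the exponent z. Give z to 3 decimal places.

Taking logs: ln S = ln c + z ln A, so z = (ln S₂ − ln S₁)/(ln A₂ − ln A₁).
z = ln(59/26) / ln(260/33.74) = ln(2.269) / ln(7.706) = 0.8194 / 2.0420 = 0.4013

0.401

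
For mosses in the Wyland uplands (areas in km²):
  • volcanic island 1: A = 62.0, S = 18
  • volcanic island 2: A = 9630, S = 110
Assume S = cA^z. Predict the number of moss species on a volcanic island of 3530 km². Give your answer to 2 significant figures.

77

z = ln(110/18) / ln(9630/62) = 1.8101 / 5.0455 = 0.3588
c = 18 / 62^0.3588 = 18 / 4.396 = 4.095
S₃ = 4.095 × 3530^0.3588 = 4.095 × 18.74 ≈ 76.74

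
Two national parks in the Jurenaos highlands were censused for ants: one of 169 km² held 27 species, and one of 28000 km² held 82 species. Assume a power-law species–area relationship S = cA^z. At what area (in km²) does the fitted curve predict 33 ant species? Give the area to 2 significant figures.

z = ln(82/27) / ln(28000/169) = 1.1109 / 5.1101 = 0.2174
c = 27 / 169^0.2174 = 27 / 3.05 = 8.852
A = (33/8.852)^(1/0.2174) ⇒ ln A = ln(3.728)/0.2174 = 6.0530
A = e^6.0530 ≈ 425.4 km²

430 km²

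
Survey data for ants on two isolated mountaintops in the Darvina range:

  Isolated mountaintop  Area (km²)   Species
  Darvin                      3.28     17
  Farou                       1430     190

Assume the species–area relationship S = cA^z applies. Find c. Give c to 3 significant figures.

z = ln(S₂/S₁) / ln(A₂/A₁) = ln(190/17) / ln(1430/3.28) = 2.4138 / 6.0776 = 0.3972
c = S₁ / A₁^z = 17 / 3.28^0.3972 = 17 / 1.603 = 10.61

10.6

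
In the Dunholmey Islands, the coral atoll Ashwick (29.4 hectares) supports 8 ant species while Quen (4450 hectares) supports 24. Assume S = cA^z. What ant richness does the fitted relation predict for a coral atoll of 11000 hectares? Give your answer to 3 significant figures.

29.3

z = ln(24/8) / ln(4450/29.4) = 1.0986 / 5.0197 = 0.2189
c = 8 / 29.4^0.2189 = 8 / 2.096 = 3.817
S₃ = 3.817 × 11000^0.2189 = 3.817 × 7.665 ≈ 29.26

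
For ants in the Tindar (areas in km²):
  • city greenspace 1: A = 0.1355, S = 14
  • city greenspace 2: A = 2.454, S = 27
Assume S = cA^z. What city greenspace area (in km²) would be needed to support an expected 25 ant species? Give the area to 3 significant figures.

1.75 km²

z = ln(27/14) / ln(2.454/0.1355) = 0.6568 / 2.8965 = 0.2267
c = 14 / 0.1355^0.2267 = 14 / 0.6356 = 22.03
A = (25/22.03)^(1/0.2267) ⇒ ln A = ln(1.135)/0.2267 = 0.5583
A = e^0.5583 ≈ 1.748 km²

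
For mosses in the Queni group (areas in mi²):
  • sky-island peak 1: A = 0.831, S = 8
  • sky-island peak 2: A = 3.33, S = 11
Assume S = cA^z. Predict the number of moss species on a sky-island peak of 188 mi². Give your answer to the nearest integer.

28

z = ln(11/8) / ln(3.33/0.831) = 0.3185 / 1.3881 = 0.2294
c = 8 / 0.831^0.2294 = 8 / 0.9584 = 8.347
S₃ = 8.347 × 188^0.2294 = 8.347 × 3.325 ≈ 27.75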